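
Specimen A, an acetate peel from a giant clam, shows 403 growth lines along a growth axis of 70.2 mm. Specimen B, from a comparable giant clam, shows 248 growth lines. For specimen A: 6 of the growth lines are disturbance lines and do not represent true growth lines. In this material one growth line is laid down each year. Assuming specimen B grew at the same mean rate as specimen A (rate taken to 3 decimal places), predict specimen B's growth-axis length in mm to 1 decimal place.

43.9 mm

Specimen A: true growth line count = 403 − 6 = 397.
A: Mean rate = 70.2 mm / 397 years ≈ 0.177 mm per year.
Length of B = 0.177 × 248 = 43.9 mm.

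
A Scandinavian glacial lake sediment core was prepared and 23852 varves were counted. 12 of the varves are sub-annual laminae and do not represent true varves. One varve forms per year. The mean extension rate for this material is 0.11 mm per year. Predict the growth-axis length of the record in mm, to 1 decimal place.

2622.4 mm

Adjusted count: 23852 − 12 = 23840 varves.
23840 years at 0.11 mm/year gives 0.11 × 23840 = 2622.4 mm.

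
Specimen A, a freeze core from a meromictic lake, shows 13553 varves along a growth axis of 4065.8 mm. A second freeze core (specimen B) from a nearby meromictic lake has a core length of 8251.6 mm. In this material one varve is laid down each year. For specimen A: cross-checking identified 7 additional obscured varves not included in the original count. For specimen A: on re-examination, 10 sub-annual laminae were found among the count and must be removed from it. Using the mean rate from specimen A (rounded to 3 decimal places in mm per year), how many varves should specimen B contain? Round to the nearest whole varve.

27505 varves

Specimen A: correcting the raw count gives 13553 − 10 + 7 = 13550 true varves.
A: Mean rate = 4065.8 mm / 13550 years ≈ 0.300 mm/year.
Specimen B: 8251.6 mm / 0.300 mm per year = 27505.33 years ≈ 27505 varves.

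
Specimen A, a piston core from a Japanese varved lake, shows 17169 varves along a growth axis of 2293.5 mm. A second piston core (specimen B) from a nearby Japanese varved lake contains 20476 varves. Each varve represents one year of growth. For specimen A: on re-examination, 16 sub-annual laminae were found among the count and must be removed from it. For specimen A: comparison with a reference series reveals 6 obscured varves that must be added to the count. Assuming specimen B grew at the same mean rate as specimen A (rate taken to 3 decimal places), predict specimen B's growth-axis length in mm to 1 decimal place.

Specimen A: correcting the raw count gives 17169 − 16 + 6 = 17159 true varves.
A: Mean rate = 2293.5 mm / 17159 years ≈ 0.134 mm/yr.
Length of B = 0.134 × 20476 = 2743.8 mm.

2743.8 mm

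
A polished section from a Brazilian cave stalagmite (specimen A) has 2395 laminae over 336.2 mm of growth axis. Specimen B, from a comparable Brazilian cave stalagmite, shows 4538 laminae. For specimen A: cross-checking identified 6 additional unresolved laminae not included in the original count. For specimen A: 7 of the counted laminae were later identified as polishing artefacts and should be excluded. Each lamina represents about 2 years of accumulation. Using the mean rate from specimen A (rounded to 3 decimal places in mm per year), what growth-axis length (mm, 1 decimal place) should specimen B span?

635.3 mm

Specimen A: adjusted count: 2395 − 7 + 6 = 2394 laminae.
Specimen A: 2394 laminae at 2 years each span 2394 × 2 = 4788 years.
A: 336.2 mm over 4788 years gives 336.2 / 4788 ≈ 0.070 mm/year.
Specimen B: 4538 laminae at 2 years each span 4538 × 2 = 9076 years. B's length ≈ 0.070 × 9076 = 635.3 mm.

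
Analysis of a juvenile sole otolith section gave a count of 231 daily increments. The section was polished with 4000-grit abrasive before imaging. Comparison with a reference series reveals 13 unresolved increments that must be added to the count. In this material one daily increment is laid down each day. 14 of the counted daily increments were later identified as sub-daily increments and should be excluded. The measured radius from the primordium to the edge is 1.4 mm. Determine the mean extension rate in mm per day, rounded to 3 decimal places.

0.006 mm per day

Correcting the raw count gives 231 − 14 + 13 = 230 true daily increments.
Extension rate ≈ 1.4 / 230 = 0.006 mm per day.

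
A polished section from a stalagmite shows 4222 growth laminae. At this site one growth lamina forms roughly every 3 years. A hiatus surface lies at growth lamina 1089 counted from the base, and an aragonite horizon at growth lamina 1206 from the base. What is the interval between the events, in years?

The two markers are separated by 1206 − 1089 = 117 growth laminae.
117 growth laminae at 3 years each span 117 × 3 = 351 years.

351 years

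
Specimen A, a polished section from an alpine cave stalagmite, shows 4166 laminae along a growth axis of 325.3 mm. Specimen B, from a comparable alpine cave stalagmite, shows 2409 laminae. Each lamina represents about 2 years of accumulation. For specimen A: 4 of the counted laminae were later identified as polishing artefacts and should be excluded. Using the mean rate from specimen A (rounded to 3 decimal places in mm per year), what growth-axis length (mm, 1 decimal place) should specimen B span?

Specimen A: true lamina count = 4166 − 4 = 4162.
Specimen A: at 2 years per lamina, 4162 × 2 = 8324 years.
A: 325.3 mm over 8324 years gives 325.3 / 8324 ≈ 0.039 mm/year.
Specimen B: at 2 years per lamina, 2409 × 2 = 4818 years. Length of B = 0.039 × 4818 = 187.9 mm.

187.9 mm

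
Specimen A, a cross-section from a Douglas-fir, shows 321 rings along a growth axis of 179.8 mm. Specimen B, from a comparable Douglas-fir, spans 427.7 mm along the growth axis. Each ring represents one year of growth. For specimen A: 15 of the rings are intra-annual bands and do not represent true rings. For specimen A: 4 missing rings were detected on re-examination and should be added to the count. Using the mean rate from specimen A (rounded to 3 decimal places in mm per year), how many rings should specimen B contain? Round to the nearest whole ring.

737 rings

Specimen A: adjusted count: 321 − 15 + 4 = 310 rings.
A: 179.8 mm over 310 years gives 179.8 / 310 ≈ 0.580 mm/yr.
Specimen B: 427.7 mm / 0.580 mm per year = 737.41 years ≈ 737 rings.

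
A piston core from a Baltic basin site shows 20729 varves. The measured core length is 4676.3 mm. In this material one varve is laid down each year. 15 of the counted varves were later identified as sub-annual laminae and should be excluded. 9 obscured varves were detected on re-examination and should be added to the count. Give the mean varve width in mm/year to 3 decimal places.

Correcting the raw count gives 20729 − 15 + 9 = 20723 true varves.
4676.3 mm over 20723 years gives 4676.3 / 20723 ≈ 0.226 mm/year.

0.226 mm/year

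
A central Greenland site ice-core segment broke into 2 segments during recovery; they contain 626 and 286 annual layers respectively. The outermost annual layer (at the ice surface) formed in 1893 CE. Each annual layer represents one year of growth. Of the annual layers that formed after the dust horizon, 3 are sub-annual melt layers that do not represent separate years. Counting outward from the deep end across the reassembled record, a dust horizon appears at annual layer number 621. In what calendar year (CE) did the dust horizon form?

1605 CE

Total annual layers = 626 + 286 = 912.
912 − 621 = 291 annual layers lie beyond the dust horizon toward the ice surface.
Removing the 3 false annual layers leaves 291 − 3 = 288 true annual layers beyond the dust horizon.
The annual layer at the ice surface is 1893 CE, so the dust horizon dates to 1893 − 288 = 1605 CE.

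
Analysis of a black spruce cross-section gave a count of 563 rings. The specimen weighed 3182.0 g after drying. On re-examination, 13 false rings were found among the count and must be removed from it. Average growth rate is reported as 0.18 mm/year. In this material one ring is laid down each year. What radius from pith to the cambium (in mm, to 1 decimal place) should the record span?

99.0 mm

Correcting the raw count gives 563 − 13 = 550 true rings.
Predicted length = 0.18 mm/year × 550 years = 99.0 mm.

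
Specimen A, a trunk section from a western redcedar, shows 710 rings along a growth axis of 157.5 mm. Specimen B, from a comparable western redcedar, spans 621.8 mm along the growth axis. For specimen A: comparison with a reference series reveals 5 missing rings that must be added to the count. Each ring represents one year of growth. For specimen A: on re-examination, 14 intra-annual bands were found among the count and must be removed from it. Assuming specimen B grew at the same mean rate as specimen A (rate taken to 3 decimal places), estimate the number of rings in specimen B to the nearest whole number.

Specimen A: correcting the raw count gives 710 − 14 + 5 = 701 true rings.
A: Mean rate = 157.5 mm / 701 years ≈ 0.225 mm per year.
For B, 621.8 / 0.225 = 2763.56 years ≈ 2764 rings.

2764 rings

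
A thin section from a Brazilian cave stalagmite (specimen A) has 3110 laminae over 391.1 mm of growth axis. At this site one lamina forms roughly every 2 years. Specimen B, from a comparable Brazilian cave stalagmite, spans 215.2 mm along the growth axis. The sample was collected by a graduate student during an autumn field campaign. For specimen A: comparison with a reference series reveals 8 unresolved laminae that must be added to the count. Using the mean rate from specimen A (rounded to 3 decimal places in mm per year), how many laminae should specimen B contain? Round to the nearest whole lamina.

Specimen A: true lamina count = 3110 + 8 = 3118.
Specimen A: multiplying by 2 years per lamina: 3118 × 2 = 6236 years.
A: Mean rate = 391.1 mm / 6236 years ≈ 0.063 mm per year.
Specimen B: 215.2 mm / 0.063 mm per year = 3415.87 years; at 2 years per lamina that is 3415.87 / 2 ≈ 1708 laminae.

1708 laminae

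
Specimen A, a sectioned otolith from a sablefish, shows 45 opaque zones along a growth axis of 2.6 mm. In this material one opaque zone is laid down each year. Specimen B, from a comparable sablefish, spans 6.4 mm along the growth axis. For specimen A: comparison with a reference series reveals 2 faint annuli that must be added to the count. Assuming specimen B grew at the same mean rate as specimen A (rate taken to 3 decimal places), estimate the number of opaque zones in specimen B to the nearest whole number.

116 opaque zones

Specimen A: after corrections the count is 45 + 2 = 47 opaque zones.
A: Extension rate ≈ 2.6 / 47 = 0.055 mm per year.
For B, 6.4 / 0.055 = 116.36 years ≈ 116 opaque zones.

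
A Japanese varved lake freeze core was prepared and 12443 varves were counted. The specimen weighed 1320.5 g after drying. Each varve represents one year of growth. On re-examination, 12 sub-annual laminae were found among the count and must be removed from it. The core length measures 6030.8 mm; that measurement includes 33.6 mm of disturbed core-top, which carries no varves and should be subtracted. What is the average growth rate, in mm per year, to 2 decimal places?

0.48 mm per year

Correcting the raw count gives 12443 − 12 = 12431 true varves.
Removing the 33.6 mm offcut leaves 6030.8 − 33.6 = 5997.2 mm.
5997.2 mm over 12431 years gives 5997.2 / 12431 ≈ 0.48 mm per year.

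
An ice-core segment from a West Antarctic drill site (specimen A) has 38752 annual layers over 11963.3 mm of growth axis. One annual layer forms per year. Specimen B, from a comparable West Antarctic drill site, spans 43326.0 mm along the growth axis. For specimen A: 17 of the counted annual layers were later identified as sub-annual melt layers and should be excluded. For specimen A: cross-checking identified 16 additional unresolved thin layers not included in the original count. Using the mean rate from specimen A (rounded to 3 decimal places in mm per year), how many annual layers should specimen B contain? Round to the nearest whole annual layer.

Specimen A: after corrections the count is 38752 − 17 + 16 = 38751 annual layers.
A: 11963.3 mm over 38751 years gives 11963.3 / 38751 ≈ 0.309 mm per year.
For B, 43326.0 / 0.309 = 140213.59 years ≈ 140214 annual layers.

140214 annual layers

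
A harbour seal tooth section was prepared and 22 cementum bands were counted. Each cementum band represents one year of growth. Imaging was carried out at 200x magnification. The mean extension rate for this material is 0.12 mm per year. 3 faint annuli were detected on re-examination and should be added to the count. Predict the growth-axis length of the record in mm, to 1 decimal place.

3.0 mm

Correcting the raw count gives 22 + 3 = 25 true cementum bands.
Length ≈ 0.12 × 25 = 3.0 mm.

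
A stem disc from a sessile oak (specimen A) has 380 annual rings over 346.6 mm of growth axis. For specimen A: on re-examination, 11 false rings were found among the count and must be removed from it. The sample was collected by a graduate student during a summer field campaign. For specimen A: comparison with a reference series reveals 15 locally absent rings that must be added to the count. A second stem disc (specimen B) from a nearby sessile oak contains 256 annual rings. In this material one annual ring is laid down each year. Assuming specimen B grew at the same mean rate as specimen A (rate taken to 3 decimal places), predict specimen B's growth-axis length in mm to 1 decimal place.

Specimen A: true annual ring count = 380 − 11 + 15 = 384.
A: Mean rate = 346.6 mm / 384 years ≈ 0.903 mm per year.
For B, 0.903 mm/year × 256 years = 231.2 mm.

231.2 mm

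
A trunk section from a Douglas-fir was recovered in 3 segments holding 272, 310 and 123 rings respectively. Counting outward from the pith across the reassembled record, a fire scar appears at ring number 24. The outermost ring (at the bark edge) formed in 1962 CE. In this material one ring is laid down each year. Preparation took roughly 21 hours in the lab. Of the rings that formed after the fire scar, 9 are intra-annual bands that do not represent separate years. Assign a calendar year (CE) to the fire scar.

1290 CE

Total rings = 272 + 310 + 123 = 705.
705 − 24 = 681 rings lie beyond the fire scar toward the bark edge.
Removing the 9 false rings leaves 681 − 9 = 672 true rings beyond the fire scar.
The ring at the bark edge is 1962 CE, so the fire scar dates to 1962 − 672 = 1290 CE.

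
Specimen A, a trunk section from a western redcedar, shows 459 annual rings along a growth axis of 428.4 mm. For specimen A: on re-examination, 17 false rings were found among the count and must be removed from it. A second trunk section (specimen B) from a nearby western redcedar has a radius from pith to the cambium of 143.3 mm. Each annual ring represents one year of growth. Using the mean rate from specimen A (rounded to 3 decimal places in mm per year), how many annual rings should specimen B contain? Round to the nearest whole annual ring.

Specimen A: adjusted count: 459 − 17 = 442 annual rings.
A: 428.4 mm over 442 years gives 428.4 / 442 ≈ 0.969 mm/yr.
For B, 143.3 / 0.969 = 147.88 years ≈ 148 annual rings.

148 annual rings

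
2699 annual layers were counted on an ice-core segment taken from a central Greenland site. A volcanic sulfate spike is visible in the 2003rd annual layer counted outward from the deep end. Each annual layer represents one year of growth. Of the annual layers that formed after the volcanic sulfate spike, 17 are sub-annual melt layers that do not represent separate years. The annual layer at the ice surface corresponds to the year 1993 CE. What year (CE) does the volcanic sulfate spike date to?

The volcanic sulfate spike sits at annual layer 2003 from the deep end, so 2699 − 2003 = 696 annual layers formed after it.
Excluding 17 false annual layers: 696 − 17 = 679.
Counting back 679 years from 1993 CE places the volcanic sulfate spike in 1993 − 679 = 1314 CE.

1314 CE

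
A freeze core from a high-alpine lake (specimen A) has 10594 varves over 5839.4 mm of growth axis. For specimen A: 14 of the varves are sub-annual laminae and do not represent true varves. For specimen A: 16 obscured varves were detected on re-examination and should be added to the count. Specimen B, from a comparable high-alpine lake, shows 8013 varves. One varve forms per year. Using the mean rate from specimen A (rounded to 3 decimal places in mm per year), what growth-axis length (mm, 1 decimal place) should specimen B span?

4415.2 mm

Specimen A: correcting the raw count gives 10594 − 14 + 16 = 10596 true varves.
A: 5839.4 mm over 10596 years gives 5839.4 / 10596 ≈ 0.551 mm/yr.
Length of B = 0.551 × 8013 = 4415.2 mm.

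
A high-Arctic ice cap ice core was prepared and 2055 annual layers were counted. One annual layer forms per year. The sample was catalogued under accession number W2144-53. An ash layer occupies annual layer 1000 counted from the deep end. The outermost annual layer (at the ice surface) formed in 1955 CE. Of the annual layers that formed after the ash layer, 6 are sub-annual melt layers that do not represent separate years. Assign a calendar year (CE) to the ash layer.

906 CE

The ash layer sits at annual layer 1000 from the deep end, so 2055 − 1000 = 1055 annual layers formed after it.
1055 − 6 false = 1049 true annual layers after the ash layer.
The annual layer at the ice surface is 1955 CE, so the ash layer dates to 1955 − 1049 = 906 CE.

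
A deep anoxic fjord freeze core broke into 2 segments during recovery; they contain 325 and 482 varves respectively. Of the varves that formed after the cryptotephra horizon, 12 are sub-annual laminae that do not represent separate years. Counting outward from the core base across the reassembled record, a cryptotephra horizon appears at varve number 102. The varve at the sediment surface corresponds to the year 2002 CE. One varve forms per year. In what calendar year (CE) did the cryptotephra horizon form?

1309 CE

Total varves = 325 + 482 = 807.
The cryptotephra horizon sits at varve 102 from the core base, so 807 − 102 = 705 varves formed after it.
Removing the 12 false varves leaves 705 − 12 = 693 true varves beyond the cryptotephra horizon.
2002 − 693 = 1309 CE.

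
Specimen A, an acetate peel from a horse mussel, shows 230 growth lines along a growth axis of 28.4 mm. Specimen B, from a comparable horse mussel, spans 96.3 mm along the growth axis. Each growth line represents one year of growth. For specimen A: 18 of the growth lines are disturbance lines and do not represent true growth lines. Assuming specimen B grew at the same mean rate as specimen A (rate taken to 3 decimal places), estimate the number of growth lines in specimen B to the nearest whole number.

Specimen A: correcting the raw count gives 230 − 18 = 212 true growth lines.
A: 28.4 mm over 212 years gives 28.4 / 212 ≈ 0.134 mm/year.
For B, 96.3 / 0.134 = 718.66 years ≈ 719 growth lines.

719 growth lines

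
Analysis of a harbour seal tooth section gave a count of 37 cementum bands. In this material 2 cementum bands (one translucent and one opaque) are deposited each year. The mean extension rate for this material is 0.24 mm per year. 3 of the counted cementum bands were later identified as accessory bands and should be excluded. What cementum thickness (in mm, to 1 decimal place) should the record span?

Correcting the raw count gives 37 − 3 = 34 true cementum bands.
With 2 cementum bands per year, 34 / 2 = 17 years.
17 years at 0.24 mm/year gives 0.24 × 17 = 4.1 mm.

4.1 mm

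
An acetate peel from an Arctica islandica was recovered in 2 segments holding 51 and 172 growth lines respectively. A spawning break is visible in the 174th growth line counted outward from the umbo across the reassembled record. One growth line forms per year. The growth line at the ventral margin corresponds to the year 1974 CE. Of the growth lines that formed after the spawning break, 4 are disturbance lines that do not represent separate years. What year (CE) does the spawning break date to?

1929 CE

Total growth lines = 51 + 172 = 223.
223 − 174 = 49 growth lines lie beyond the spawning break toward the ventral margin.
Removing the 4 false growth lines leaves 49 − 4 = 45 true growth lines beyond the spawning break.
Counting back 45 years from 1974 CE places the spawning break in 1974 − 45 = 1929 CE.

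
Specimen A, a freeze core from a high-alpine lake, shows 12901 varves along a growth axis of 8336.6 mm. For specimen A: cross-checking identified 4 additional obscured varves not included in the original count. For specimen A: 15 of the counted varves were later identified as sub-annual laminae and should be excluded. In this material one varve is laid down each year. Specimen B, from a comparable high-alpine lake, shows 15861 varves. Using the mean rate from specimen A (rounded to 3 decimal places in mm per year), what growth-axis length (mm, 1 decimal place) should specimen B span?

10262.1 mm

Specimen A: true varve count = 12901 − 15 + 4 = 12890.
A: Extension rate ≈ 8336.6 / 12890 = 0.647 mm per year.
For B, 0.647 mm/year × 15861 years = 10262.1 mm.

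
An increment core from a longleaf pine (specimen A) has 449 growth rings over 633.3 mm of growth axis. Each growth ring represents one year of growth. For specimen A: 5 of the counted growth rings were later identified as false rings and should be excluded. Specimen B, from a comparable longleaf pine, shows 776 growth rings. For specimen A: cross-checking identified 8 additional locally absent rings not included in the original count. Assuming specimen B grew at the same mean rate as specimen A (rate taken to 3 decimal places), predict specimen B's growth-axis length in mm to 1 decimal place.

Specimen A: true growth ring count = 449 − 5 + 8 = 452.
A: Extension rate ≈ 633.3 / 452 = 1.401 mm/year.
Length of B = 1.401 × 776 = 1087.2 mm.

1087.2 mm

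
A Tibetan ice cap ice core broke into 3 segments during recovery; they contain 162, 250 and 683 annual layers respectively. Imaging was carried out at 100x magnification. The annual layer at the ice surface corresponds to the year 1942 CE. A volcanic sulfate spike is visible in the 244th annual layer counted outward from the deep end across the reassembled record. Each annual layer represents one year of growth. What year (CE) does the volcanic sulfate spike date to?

1091 CE

Total annual layers = 162 + 250 + 683 = 1095.
Between annual layer 244 and the ice surface there are 1095 − 244 = 851 annual layers.
1942 − 851 = 1091 CE.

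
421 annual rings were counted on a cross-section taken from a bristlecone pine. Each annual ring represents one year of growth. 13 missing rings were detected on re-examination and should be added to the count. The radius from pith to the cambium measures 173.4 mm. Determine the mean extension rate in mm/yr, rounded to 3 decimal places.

Correcting the raw count gives 421 + 13 = 434 true annual rings.
173.4 mm over 434 years gives 173.4 / 434 ≈ 0.400 mm/yr.

0.400 mm/yr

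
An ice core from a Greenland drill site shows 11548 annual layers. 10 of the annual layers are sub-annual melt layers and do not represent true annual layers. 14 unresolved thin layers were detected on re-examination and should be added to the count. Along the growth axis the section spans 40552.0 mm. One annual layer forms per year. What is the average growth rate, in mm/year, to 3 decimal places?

3.510 mm/year

After corrections the count is 11548 − 10 + 14 = 11552 annual layers.
40552.0 mm over 11552 years gives 40552.0 / 11552 ≈ 3.510 mm/year.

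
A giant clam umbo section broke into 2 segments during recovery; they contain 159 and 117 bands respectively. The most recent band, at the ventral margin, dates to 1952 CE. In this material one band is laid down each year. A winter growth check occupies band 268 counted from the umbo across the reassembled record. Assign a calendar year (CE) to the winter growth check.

1944 CE

Total bands = 159 + 117 = 276.
276 − 268 = 8 bands lie beyond the winter growth check toward the ventral margin.
The band at the ventral margin is 1952 CE, so the winter growth check dates to 1952 − 8 = 1944 CE.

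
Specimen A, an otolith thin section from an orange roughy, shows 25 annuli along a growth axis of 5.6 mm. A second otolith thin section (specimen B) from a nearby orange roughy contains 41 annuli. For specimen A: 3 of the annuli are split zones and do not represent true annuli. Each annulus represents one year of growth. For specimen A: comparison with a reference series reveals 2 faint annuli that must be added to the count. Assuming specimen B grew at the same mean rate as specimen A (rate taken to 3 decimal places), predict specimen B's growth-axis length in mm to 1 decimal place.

9.6 mm

Specimen A: after corrections the count is 25 − 3 + 2 = 24 annuli.
A: 5.6 mm over 24 years gives 5.6 / 24 ≈ 0.233 mm/year.
Length of B = 0.233 × 41 = 9.6 mm.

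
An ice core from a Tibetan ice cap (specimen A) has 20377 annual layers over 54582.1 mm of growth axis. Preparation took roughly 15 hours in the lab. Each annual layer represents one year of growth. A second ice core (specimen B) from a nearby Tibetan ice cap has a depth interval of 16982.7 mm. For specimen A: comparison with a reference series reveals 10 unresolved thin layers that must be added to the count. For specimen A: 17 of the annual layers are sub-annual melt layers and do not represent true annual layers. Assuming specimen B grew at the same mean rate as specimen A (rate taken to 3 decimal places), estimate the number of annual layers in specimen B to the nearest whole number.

6337 annual layers

Specimen A: after corrections the count is 20377 − 17 + 10 = 20370 annual layers.
A: 54582.1 mm over 20370 years gives 54582.1 / 20370 ≈ 2.680 mm/yr.
For B, 16982.7 / 2.680 = 6336.83 years ≈ 6337 annual layers.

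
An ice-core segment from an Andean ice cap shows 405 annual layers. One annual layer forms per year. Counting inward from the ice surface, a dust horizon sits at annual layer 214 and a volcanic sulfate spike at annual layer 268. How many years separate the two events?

The two markers are separated by 268 − 214 = 54 annual layers.
That is 54 years at one annual layer per year.

54 years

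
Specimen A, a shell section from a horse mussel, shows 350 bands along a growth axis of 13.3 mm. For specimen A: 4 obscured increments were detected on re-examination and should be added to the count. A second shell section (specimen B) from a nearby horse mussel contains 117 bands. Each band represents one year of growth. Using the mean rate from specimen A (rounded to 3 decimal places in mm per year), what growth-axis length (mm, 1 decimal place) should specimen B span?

4.4 mm

Specimen A: true band count = 350 + 4 = 354.
A: Mean rate = 13.3 mm / 354 years ≈ 0.038 mm/yr.
Length of B = 0.038 × 117 = 4.4 mm.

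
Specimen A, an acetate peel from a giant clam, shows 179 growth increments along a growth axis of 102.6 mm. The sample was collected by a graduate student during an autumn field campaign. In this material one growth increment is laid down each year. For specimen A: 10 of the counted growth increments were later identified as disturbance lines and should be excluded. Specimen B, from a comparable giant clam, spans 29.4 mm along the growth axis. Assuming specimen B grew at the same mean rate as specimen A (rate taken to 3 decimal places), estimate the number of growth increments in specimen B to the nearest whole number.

Specimen A: after corrections the count is 179 − 10 = 169 growth increments.
A: Extension rate ≈ 102.6 / 169 = 0.607 mm/year.
Specimen B: 29.4 mm / 0.607 mm per year = 48.43 years ≈ 48 growth increments.

48 growth increments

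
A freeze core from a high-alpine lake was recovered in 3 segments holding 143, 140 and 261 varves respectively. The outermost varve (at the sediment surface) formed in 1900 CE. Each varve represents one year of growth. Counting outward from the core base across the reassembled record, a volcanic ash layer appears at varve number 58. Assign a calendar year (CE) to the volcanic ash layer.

1414 CE

Total varves = 143 + 140 + 261 = 544.
Between varve 58 and the sediment surface there are 544 − 58 = 486 varves.
The varve at the sediment surface is 1900 CE, so the volcanic ash layer dates to 1900 − 486 = 1414 CE.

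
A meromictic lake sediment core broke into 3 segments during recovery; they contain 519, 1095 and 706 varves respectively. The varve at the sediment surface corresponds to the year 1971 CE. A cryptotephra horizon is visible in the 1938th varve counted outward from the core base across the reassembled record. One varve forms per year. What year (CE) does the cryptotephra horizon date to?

1589 CE

Total varves = 519 + 1095 + 706 = 2320.
The cryptotephra horizon sits at varve 1938 from the core base, so 2320 − 1938 = 382 varves formed after it.
1971 − 382 = 1589 CE.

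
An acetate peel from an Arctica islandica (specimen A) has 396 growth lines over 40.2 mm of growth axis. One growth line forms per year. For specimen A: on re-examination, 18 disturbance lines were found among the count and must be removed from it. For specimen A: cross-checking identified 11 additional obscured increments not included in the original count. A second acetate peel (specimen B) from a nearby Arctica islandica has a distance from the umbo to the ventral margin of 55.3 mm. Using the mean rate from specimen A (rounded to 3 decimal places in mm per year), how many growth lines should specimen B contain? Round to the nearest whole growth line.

Specimen A: true growth line count = 396 − 18 + 11 = 389.
A: Mean rate = 40.2 mm / 389 years ≈ 0.103 mm/year.
For B, 55.3 / 0.103 = 536.89 years ≈ 537 growth lines.

537 growth lines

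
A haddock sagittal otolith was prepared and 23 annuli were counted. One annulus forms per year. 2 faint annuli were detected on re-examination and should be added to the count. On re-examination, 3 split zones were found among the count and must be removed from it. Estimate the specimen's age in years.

Adjusted count: 23 − 3 + 2 = 22 annuli.
One annulus per year makes the duration 22 years.

22 yr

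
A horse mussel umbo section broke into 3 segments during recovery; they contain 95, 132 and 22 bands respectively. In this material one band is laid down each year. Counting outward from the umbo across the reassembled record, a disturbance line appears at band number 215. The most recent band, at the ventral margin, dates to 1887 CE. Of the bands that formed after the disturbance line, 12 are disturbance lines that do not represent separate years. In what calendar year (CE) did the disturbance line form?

Total bands = 95 + 132 + 22 = 249.
The disturbance line sits at band 215 from the umbo, so 249 − 215 = 34 bands formed after it.
Excluding 12 false bands: 34 − 12 = 22.
Counting back 22 years from 1887 CE places the disturbance line in 1887 − 22 = 1865 CE.

1865 CE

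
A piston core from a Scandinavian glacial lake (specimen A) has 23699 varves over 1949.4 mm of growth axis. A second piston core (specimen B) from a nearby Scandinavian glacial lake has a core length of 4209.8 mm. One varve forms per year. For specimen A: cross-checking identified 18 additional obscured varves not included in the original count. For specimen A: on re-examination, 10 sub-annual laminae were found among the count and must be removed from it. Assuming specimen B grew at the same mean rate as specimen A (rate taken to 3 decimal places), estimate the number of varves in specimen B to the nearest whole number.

51339 varves

Specimen A: true varve count = 23699 − 10 + 18 = 23707.
A: Extension rate ≈ 1949.4 / 23707 = 0.082 mm/yr.
For B, 4209.8 / 0.082 = 51339.02 years ≈ 51339 varves.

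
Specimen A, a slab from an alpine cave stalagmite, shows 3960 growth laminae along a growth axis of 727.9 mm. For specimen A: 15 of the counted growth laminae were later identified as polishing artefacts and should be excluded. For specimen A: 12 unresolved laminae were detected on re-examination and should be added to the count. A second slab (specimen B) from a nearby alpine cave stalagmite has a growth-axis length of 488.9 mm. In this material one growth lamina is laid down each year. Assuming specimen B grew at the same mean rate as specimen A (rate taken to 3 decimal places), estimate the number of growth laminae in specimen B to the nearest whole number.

Specimen A: correcting the raw count gives 3960 − 15 + 12 = 3957 true growth laminae.
A: Mean rate = 727.9 mm / 3957 years ≈ 0.184 mm/yr.
Specimen B: 488.9 mm / 0.184 mm per year = 2657.07 years ≈ 2657 growth laminae.

2657 growth laminae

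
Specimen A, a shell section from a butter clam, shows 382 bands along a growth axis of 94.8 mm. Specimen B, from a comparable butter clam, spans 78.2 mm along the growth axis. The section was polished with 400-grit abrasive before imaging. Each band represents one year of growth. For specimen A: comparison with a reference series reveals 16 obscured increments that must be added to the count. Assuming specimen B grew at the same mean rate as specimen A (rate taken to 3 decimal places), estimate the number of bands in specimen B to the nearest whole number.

Specimen A: adjusted count: 382 + 16 = 398 bands.
A: 94.8 mm over 398 years gives 94.8 / 398 ≈ 0.238 mm/yr.
B spans 78.2 / 0.238 = 328.57 years ≈ 329 bands.

329 bands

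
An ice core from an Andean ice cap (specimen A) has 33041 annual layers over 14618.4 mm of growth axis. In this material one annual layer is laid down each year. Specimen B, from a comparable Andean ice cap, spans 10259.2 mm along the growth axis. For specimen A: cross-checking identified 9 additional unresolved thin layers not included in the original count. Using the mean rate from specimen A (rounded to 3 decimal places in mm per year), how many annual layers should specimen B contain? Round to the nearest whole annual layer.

23211 annual layers

Specimen A: after corrections the count is 33041 + 9 = 33050 annual layers.
A: 14618.4 mm over 33050 years gives 14618.4 / 33050 ≈ 0.442 mm per year.
For B, 10259.2 / 0.442 = 23210.86 years ≈ 23211 annual layers.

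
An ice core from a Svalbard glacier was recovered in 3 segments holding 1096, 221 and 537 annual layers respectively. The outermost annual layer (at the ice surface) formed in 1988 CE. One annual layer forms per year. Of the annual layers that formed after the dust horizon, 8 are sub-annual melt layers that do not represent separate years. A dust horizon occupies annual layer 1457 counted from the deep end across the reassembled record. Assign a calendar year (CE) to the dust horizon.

Total annual layers = 1096 + 221 + 537 = 1854.
The dust horizon sits at annual layer 1457 from the deep end, so 1854 − 1457 = 397 annual layers formed after it.
397 − 8 false = 389 true annual layers after the dust horizon.
1988 − 389 = 1599 CE.

1599 CE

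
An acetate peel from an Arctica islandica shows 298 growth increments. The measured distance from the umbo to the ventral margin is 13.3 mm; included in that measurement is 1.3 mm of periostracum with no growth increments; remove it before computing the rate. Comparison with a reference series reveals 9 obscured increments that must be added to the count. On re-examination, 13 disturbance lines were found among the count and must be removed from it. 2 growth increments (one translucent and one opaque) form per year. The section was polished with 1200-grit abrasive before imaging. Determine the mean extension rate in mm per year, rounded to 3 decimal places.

0.082 mm per year

True growth increment count = 298 − 13 + 9 = 294.
294 growth increments at 2 per year is 294 / 2 = 147 years.
The growth record spans 13.3 − 1.3 = 12.0 mm.
Extension rate ≈ 12.0 / 147 = 0.082 mm per year.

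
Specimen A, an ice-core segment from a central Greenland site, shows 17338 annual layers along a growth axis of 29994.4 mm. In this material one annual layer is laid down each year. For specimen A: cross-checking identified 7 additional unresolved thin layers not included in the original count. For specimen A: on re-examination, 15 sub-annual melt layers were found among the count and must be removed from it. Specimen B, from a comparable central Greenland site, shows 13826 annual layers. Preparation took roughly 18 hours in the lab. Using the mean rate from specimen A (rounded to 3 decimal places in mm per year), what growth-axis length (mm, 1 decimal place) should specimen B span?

23932.8 mm

Specimen A: correcting the raw count gives 17338 − 15 + 7 = 17330 true annual layers.
A: 29994.4 mm over 17330 years gives 29994.4 / 17330 ≈ 1.731 mm/yr.
Length of B = 1.731 × 13826 = 23932.8 mm.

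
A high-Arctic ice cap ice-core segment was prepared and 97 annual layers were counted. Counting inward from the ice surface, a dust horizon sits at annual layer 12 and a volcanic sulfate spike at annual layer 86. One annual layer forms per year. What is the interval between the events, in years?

Separation: 86 − 12 = 74 annual layers.
At one annual layer per year, 74 years elapsed between them.

74 years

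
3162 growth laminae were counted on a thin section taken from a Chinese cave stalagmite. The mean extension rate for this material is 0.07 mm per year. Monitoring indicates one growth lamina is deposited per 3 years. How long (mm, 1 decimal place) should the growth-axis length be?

At 3 years per growth lamina, 3162 × 3 = 9486 years.
9486 years at 0.07 mm/year gives 0.07 × 9486 = 664.0 mm.

664.0 mm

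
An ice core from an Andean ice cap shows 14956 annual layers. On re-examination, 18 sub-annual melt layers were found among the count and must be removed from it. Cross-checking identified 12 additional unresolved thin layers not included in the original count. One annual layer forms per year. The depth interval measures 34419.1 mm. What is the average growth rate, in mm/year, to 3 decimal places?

2.302 mm/year

Correcting the raw count gives 14956 − 18 + 12 = 14950 true annual layers.
34419.1 mm over 14950 years gives 34419.1 / 14950 ≈ 2.302 mm/year.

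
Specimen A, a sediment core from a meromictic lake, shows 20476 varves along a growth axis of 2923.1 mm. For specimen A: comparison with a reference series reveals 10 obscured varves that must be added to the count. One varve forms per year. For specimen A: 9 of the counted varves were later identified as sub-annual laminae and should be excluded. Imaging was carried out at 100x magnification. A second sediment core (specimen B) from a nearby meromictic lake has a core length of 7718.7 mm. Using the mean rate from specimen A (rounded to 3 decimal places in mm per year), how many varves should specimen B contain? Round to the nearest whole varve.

Specimen A: true varve count = 20476 − 9 + 10 = 20477.
A: Mean rate = 2923.1 mm / 20477 years ≈ 0.143 mm/year.
B spans 7718.7 / 0.143 = 53976.92 years ≈ 53977 varves.

53977 varves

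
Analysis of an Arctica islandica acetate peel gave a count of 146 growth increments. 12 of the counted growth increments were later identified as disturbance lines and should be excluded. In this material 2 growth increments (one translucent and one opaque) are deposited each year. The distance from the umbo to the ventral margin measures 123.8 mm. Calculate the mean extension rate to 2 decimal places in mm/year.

1.85 mm/year

Adjusted count: 146 − 12 = 134 growth increments.
With 2 growth increments per year, 134 / 2 = 67 years.
Extension rate ≈ 123.8 / 67 = 1.85 mm/year.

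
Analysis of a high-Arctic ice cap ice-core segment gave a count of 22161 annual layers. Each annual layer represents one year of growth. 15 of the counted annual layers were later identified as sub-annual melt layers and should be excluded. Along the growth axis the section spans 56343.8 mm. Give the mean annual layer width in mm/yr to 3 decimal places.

2.544 mm/yr

True annual layer count = 22161 − 15 = 22146.
Extension rate ≈ 56343.8 / 22146 = 2.544 mm/yr.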